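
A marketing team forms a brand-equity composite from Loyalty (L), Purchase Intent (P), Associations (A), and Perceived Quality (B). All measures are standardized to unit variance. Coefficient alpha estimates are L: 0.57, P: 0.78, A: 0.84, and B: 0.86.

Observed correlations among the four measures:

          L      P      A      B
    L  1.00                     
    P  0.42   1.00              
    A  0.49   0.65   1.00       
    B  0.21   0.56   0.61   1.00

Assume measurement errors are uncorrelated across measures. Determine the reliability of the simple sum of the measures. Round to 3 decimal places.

Var(L+P+A+B) = 4 + 2·[0.42 + 0.49 + 0.21 + 0.65 + 0.56 + 0.61] = 4 + 5.88 = 9.88.
Under uncorrelated errors the observed covariances equal the true-score covariances, so only the own-variance terms attenuate.
True-score variance = [0.57 + 0.78 + 0.84 + 0.86] + 5.88 = 3.05 + 5.88 = 8.93.
Reliability = 8.93 / 9.88 = 0.904.

0.904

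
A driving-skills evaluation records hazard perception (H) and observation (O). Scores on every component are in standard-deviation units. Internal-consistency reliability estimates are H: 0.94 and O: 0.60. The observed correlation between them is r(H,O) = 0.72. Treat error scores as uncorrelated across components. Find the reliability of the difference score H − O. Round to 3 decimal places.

0.179

Var(H−O) = 1 + 1 − 2·0.72 = 2 − 1.44 = 0.56.
Under uncorrelated errors the observed covariances equal the true-score covariances, so only the own-variance terms attenuate.
True-score variance = [0.94 + 0.60] − 1.44 = 1.54 − 1.44 = 0.1.
Reliability = 0.1 / 0.56 = 0.179.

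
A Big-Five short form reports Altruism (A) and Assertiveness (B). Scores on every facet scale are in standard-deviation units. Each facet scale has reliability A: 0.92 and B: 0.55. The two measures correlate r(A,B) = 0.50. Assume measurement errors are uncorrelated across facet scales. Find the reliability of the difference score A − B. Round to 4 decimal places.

Var(A−B) = 1 + 1 − 2·0.50 = 2 − 1 = 1.
Because errors are independent across components, Cov(Tᵢ,Tⱼ) = Cov(Xᵢ,Xⱼ); the off-diagonal part of the true-score variance is the same as above.
True-score variance = [0.92 + 0.55] − 1 = 1.47 − 1 = 0.47.
Reliability = 0.47 / 1 = 0.4700.

0.4700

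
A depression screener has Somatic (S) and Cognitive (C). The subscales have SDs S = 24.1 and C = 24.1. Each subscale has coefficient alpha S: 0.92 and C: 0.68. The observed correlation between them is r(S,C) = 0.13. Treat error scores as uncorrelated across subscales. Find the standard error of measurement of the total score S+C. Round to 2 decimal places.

Var(total) = 1161.62 + 151.011 = 1312.63.
True-score variance = 929.296 + 151.011 = 1080.31, so reliability = 0.8230.
Error variance = 1312.63 − 1080.31 = 232.324; SEM = √232.324 = 15.24.

15.24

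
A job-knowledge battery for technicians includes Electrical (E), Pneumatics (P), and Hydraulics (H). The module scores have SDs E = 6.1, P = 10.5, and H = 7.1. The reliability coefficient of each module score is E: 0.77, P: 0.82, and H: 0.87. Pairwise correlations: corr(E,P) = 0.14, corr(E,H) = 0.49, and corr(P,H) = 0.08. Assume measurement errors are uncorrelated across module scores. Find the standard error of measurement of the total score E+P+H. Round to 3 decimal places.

Var(total) = 197.87 + 72.3058 = 270.176.
True-score variance = 162.913 + 72.3058 = 235.219, so reliability = 0.8706.
Error variance = 270.176 − 235.219 = 34.9566; SEM = √34.9566 = 5.912.

5.912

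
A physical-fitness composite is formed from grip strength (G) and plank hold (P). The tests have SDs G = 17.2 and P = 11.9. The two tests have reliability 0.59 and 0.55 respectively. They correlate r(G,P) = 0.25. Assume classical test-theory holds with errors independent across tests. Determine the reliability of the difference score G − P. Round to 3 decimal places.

Var(G−P) = 17.2² + 11.9² − 2·17.2·11.9·0.25 = 437.45 − 102.34 = 335.11.
With uncorrelated errors the cross-covariances are all true-score covariance, so they carry over unchanged; only the diagonal terms shrink to ρᵢσᵢ².
True-score variance = [17.2²·0.59 + 11.9²·0.55] − 102.34 = 252.431 − 102.34 = 150.091.
Reliability = 150.091 / 335.11 = 0.448.

0.448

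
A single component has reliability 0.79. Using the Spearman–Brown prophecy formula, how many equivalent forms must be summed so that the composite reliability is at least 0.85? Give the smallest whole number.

2

k ≥ ρ*(1−ρ₁)/(ρ₁(1−ρ*)) = 0.85·0.21 / (0.79·0.15) = 1.506.
Smallest integer k = 2.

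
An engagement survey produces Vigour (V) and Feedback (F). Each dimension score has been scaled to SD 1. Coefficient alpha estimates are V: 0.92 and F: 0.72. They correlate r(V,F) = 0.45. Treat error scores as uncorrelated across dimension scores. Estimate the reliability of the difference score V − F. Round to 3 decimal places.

0.673

Var(V−F) = 1 + 1 − 2·0.45 = 2 − 0.9 = 1.1.
Under uncorrelated errors the observed covariances equal the true-score covariances, so only the own-variance terms attenuate.
True-score variance = [0.92 + 0.72] − 0.9 = 1.64 − 0.9 = 0.74.
Reliability = 0.74 / 1.1 = 0.673.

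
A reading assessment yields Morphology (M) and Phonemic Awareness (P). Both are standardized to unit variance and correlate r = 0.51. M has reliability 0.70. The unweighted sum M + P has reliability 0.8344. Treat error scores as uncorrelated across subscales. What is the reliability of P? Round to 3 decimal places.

Var(M+P) = 2 + 2·0.51 = 3.020.
True-score variance = ρ_M + ρ_P + 2·0.51, so 0.8344 = (0.70 + ρ_P + 1.02) / 3.020.
ρ_P = 0.8344·3.020 − 0.70 − 1.02 = 0.800.

0.800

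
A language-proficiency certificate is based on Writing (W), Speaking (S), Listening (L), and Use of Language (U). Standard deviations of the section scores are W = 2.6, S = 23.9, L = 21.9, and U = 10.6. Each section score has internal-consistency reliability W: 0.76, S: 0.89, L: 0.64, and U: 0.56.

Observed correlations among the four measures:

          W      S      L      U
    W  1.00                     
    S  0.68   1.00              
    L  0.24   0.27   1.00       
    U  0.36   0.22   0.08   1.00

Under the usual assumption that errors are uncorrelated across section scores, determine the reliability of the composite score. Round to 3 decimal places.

0.835

Var(W+S+L+U) = 2.6² + 23.9² + 21.9² + 10.6² + 2·[2.6·23.9·0.68 + 2.6·21.9·0.24 + 2.6·10.6·0.36 + 23.9·21.9·0.27 + 23.9·10.6·0.22 + 21.9·10.6·0.08] = 1169.94 + 562.938 = 1732.88.
Because errors are independent across components, Cov(Tᵢ,Tⱼ) = Cov(Xᵢ,Xⱼ); the off-diagonal part of the true-score variance is the same as above.
True-score variance = [2.6²·0.76 + 23.9²·0.89 + 21.9²·0.64 + 10.6²·0.56] + 562.938 = 883.386 + 562.938 = 1446.32.
Reliability = 1446.32 / 1732.88 = 0.835.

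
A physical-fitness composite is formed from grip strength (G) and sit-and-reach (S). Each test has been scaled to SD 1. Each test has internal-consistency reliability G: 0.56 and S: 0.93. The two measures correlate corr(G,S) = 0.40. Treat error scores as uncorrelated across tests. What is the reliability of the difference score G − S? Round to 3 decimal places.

Var(G−S) = 1 + 1 − 2·0.40 = 2 − 0.8 = 1.2.
Because errors are independent across components, Cov(Tᵢ,Tⱼ) = Cov(Xᵢ,Xⱼ); the off-diagonal part of the true-score variance is the same as above.
True-score variance = [0.56 + 0.93] − 0.8 = 1.49 − 0.8 = 0.69.
Reliability = 0.69 / 1.2 = 0.575.

0.575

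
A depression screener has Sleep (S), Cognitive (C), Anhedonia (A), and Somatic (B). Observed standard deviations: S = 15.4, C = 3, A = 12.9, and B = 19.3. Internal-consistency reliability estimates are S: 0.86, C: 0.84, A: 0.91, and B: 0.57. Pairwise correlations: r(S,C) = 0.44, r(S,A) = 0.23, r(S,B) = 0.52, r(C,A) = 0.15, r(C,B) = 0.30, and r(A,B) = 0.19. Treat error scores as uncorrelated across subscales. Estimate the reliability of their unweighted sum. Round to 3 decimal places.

Var(S+C+A+B) = 15.4² + 3² + 12.9² + 19.3² + 2·[15.4·3·0.44 + 15.4·12.9·0.23 + 15.4·19.3·0.52 + 3·12.9·0.15 + 3·19.3·0.30 + 12.9·19.3·0.19] = 785.06 + 582.107 = 1367.17.
Under uncorrelated errors the observed covariances equal the true-score covariances, so only the own-variance terms attenuate.
True-score variance = [15.4²·0.86 + 3²·0.84 + 12.9²·0.91 + 19.3²·0.57] + 582.107 = 575.27 + 582.107 = 1157.38.
Reliability = 1157.38 / 1367.17 = 0.847.

0.847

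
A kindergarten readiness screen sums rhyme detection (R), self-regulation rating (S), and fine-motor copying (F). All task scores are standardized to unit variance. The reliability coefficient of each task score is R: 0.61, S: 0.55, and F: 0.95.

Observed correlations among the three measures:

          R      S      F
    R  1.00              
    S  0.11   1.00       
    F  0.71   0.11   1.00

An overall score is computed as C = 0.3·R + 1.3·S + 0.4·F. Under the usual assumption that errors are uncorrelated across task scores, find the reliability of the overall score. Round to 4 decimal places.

Var(C) = 0.3² + 1.3² + 0.4² + 2·[0.39·0.11 + 0.12·0.71 + 0.52·0.11] = 1.94 + 0.3706 = 2.3106.
Under uncorrelated errors the observed covariances equal the true-score covariances, so only the own-variance terms attenuate.
True-score variance = [0.3²·0.61 + 1.3²·0.55 + 0.4²·0.95] + 0.3706 = 1.1364 + 0.3706 = 1.507.
Reliability = 1.507 / 2.3106 = 0.6522.

0.6522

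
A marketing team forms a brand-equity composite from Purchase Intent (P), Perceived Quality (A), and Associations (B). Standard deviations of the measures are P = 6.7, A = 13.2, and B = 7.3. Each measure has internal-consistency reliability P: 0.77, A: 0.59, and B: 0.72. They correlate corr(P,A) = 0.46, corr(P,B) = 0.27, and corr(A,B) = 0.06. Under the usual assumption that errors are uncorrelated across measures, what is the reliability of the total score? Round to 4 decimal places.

0.7532

Var(P+A+B) = 6.7² + 13.2² + 7.3² + 2·[6.7·13.2·0.46 + 6.7·7.3·0.27 + 13.2·7.3·0.06] = 272.42 + 119.339 = 391.759.
Under uncorrelated errors the observed covariances equal the true-score covariances, so only the own-variance terms attenuate.
True-score variance = [6.7²·0.77 + 13.2²·0.59 + 7.3²·0.72] + 119.339 = 175.736 + 119.339 = 295.075.
Reliability = 295.075 / 391.759 = 0.7532.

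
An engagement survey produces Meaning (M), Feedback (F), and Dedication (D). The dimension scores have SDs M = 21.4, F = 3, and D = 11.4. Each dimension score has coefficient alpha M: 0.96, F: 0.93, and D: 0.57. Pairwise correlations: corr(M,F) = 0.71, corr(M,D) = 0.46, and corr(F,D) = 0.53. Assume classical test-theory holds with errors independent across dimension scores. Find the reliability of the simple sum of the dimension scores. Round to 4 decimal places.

Var(M+F+D) = 21.4² + 3² + 11.4² + 2·[21.4·3·0.71 + 21.4·11.4·0.46 + 3·11.4·0.53] = 596.92 + 351.859 = 948.779.
Under uncorrelated errors the observed covariances equal the true-score covariances, so only the own-variance terms attenuate.
True-score variance = [21.4²·0.96 + 3²·0.93 + 11.4²·0.57] + 351.859 = 522.089 + 351.859 = 873.948.
Reliability = 873.948 / 948.779 = 0.9211.

0.9211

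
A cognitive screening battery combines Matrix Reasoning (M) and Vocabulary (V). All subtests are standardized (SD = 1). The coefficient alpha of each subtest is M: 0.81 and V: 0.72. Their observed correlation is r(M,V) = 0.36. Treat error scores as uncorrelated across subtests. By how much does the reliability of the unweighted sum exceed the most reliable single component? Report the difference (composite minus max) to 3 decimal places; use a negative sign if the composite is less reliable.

Var(sum) = 2 + 0.72 = 2.72; true-score variance = 1.53 + 0.72 = 2.25; composite reliability = 0.8272.
Max component reliability = 0.8100.
Difference = 0.8272 − 0.8100 = 0.017.

0.017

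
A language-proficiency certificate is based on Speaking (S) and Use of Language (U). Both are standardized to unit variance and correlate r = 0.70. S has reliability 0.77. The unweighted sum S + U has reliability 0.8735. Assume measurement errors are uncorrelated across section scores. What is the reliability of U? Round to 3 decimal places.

0.800

Var(S+U) = 2 + 2·0.70 = 3.400.
True-score variance = ρ_S + ρ_U + 2·0.70, so 0.8735 = (0.77 + ρ_U + 1.40) / 3.400.
ρ_U = 0.8735·3.400 − 0.77 − 1.40 = 0.800.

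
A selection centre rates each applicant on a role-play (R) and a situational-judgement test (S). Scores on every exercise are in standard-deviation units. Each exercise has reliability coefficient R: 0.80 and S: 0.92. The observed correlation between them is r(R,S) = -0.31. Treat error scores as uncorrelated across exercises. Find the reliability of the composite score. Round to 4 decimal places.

0.7971

Var(R+S) = 2 + 2·[(-0.31)] = 2 − 0.62 = 1.38.
Under uncorrelated errors the observed covariances equal the true-score covariances, so only the own-variance terms attenuate.
True-score variance = [0.80 + 0.92] − 0.62 = 1.72 − 0.62 = 1.1.
Reliability = 1.1 / 1.38 = 0.7971.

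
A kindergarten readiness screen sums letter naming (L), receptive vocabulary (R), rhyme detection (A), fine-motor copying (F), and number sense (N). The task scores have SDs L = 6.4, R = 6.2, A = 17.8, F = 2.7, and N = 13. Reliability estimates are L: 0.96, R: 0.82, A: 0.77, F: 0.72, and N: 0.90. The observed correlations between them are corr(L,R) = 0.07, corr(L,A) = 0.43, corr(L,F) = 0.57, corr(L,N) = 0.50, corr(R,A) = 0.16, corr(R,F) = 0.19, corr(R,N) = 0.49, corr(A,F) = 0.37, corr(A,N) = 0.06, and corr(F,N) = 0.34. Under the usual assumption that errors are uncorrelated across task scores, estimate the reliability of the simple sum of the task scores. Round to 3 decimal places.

Var(L+R+A+F+N) = 6.4² + 6.2² + 17.8² + 2.7² + 13² + 2·[6.4·6.2·0.07 + 6.4·17.8·0.43 + 6.4·2.7·0.57 + 6.4·13·0.50 + 6.2·17.8·0.16 + 6.2·2.7·0.19 + 6.2·13·0.49 + 17.8·2.7·0.37 + 17.8·13·0.06 + 2.7·13·0.34] = 572.53 + 414.29 = 986.82.
Under uncorrelated errors the observed covariances equal the true-score covariances, so only the own-variance terms attenuate.
True-score variance = [6.4²·0.96 + 6.2²·0.82 + 17.8²·0.77 + 2.7²·0.72 + 13²·0.90] + 414.29 = 472.158 + 414.29 = 886.448.
Reliability = 886.448 / 986.82 = 0.898.

0.898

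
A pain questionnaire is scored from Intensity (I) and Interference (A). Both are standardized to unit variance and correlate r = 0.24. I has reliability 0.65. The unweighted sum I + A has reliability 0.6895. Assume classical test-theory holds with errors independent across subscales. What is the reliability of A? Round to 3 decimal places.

0.580

Var(I+A) = 2 + 2·0.24 = 2.480.
True-score variance = ρ_I + ρ_A + 2·0.24, so 0.6895 = (0.65 + ρ_A + 0.48) / 2.480.
ρ_A = 0.6895·2.480 − 0.65 − 0.48 = 0.580.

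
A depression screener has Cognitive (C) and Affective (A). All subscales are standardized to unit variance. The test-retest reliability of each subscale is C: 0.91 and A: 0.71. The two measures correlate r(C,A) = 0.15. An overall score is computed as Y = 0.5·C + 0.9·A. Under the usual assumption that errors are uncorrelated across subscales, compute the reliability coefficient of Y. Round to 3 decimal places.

0.785

Var(Y) = 0.5² + 0.9² + 2·[0.45·0.15] = 1.06 + 0.135 = 1.195.
With uncorrelated errors the cross-covariances are all true-score covariance, so they carry over unchanged; only the diagonal terms shrink to ρᵢσᵢ².
True-score variance = [0.5²·0.91 + 0.9²·0.71] + 0.135 = 0.8026 + 0.135 = 0.9376.
Reliability = 0.9376 / 1.195 = 0.785.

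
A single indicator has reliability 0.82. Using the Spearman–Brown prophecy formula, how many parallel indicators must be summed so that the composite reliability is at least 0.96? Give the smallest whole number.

6

k ≥ ρ*(1−ρ₁)/(ρ₁(1−ρ*)) = 0.96·0.18 / (0.82·0.04) = 5.268.
Smallest integer k = 6.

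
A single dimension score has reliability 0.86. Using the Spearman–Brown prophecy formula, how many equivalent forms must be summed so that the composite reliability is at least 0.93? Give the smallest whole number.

k ≥ ρ*(1−ρ₁)/(ρ₁(1−ρ*)) = 0.93·0.14 / (0.86·0.07) = 2.163.
Smallest integer k = 3.

3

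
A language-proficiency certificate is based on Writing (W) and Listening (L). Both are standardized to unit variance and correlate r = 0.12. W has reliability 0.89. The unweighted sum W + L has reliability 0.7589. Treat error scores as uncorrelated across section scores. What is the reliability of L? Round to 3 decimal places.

0.570

Var(W+L) = 2 + 2·0.12 = 2.240.
True-score variance = ρ_W + ρ_L + 2·0.12, so 0.7589 = (0.89 + ρ_L + 0.24) / 2.240.
ρ_L = 0.7589·2.240 − 0.89 − 0.24 = 0.570.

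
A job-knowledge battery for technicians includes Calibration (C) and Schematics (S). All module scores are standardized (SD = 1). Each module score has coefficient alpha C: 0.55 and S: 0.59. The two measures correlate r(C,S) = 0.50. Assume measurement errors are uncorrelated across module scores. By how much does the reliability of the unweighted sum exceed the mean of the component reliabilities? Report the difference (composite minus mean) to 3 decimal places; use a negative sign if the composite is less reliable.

Var(sum) = 2 + 1 = 3; true-score variance = 1.14 + 1 = 2.14; composite reliability = 0.7133.
Mean component reliability = 0.5700.
Difference = 0.7133 − 0.5700 = 0.143.

0.143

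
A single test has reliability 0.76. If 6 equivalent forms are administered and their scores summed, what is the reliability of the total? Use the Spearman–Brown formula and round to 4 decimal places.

ρ_k = kρ / (1 + (k−1)ρ) = 6·0.76 / (1 + 5·0.76) = 4.560 / 4.800 = 0.9500.

0.9500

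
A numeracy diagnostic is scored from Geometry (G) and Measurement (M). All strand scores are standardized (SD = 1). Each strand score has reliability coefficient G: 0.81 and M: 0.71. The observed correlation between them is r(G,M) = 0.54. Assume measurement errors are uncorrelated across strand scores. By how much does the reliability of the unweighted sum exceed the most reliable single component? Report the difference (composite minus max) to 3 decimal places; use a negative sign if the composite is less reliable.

Var(sum) = 2 + 1.08 = 3.08; true-score variance = 1.52 + 1.08 = 2.6; composite reliability = 0.8442.
Max component reliability = 0.8100.
Difference = 0.8442 − 0.8100 = 0.034.

0.034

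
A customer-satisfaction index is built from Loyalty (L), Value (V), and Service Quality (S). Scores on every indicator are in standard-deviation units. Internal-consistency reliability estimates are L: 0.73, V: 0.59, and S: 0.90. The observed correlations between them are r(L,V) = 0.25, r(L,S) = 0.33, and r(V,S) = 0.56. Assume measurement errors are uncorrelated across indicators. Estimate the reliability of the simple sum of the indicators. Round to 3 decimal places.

Var(L+V+S) = 3 + 2·[0.25 + 0.33 + 0.56] = 3 + 2.28 = 5.28.
Under uncorrelated errors the observed covariances equal the true-score covariances, so only the own-variance terms attenuate.
True-score variance = [0.73 + 0.59 + 0.90] + 2.28 = 2.22 + 2.28 = 4.5.
Reliability = 4.5 / 5.28 = 0.852.

0.852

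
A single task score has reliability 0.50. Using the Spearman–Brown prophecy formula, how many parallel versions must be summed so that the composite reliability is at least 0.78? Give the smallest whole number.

4

k ≥ ρ*(1−ρ₁)/(ρ₁(1−ρ*)) = 0.78·0.50 / (0.50·0.22) = 3.545.
Smallest integer k = 4.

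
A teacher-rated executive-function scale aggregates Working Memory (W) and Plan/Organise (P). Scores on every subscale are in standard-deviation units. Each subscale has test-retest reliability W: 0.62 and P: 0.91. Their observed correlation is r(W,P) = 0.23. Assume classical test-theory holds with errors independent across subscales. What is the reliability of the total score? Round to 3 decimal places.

Var(W+P) = 2 + 2·[0.23] = 2 + 0.46 = 2.46.
With uncorrelated errors the cross-covariances are all true-score covariance, so they carry over unchanged; only the diagonal terms shrink to ρᵢσᵢ².
True-score variance = [0.62 + 0.91] + 0.46 = 1.53 + 0.46 = 1.99.
Reliability = 1.99 / 2.46 = 0.809.

0.809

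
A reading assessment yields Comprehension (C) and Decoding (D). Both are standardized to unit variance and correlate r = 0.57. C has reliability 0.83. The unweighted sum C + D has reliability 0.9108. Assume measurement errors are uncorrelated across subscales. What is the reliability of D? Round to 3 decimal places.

Var(C+D) = 2 + 2·0.57 = 3.140.
True-score variance = ρ_C + ρ_D + 2·0.57, so 0.9108 = (0.83 + ρ_D + 1.14) / 3.140.
ρ_D = 0.9108·3.140 − 0.83 − 1.14 = 0.890.

0.890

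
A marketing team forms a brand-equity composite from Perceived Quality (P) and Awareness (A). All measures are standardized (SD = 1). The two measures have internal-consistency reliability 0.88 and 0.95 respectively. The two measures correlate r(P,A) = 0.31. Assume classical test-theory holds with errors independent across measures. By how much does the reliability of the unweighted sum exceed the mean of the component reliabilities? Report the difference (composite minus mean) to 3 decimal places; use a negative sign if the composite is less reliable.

Var(sum) = 2 + 0.62 = 2.62; true-score variance = 1.83 + 0.62 = 2.45; composite reliability = 0.9351.
Mean component reliability = 0.9150.
Difference = 0.9351 − 0.9150 = 0.020.

0.020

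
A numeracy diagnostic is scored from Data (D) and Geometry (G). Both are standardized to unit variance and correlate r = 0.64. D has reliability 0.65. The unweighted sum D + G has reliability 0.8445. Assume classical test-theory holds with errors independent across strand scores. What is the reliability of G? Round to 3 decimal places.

0.840

Var(D+G) = 2 + 2·0.64 = 3.280.
True-score variance = ρ_D + ρ_G + 2·0.64, so 0.8445 = (0.65 + ρ_G + 1.28) / 3.280.
ρ_G = 0.8445·3.280 − 0.65 − 1.28 = 0.840.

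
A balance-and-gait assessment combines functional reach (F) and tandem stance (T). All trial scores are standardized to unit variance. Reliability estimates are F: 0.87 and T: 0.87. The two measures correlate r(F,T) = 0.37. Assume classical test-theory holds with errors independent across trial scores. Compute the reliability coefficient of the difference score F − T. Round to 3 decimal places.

Var(F−T) = 1 + 1 − 2·0.37 = 2 − 0.74 = 1.26.
Under uncorrelated errors the observed covariances equal the true-score covariances, so only the own-variance terms attenuate.
True-score variance = [0.87 + 0.87] − 0.74 = 1.74 − 0.74 = 1.
Reliability = 1 / 1.26 = 0.794.

0.794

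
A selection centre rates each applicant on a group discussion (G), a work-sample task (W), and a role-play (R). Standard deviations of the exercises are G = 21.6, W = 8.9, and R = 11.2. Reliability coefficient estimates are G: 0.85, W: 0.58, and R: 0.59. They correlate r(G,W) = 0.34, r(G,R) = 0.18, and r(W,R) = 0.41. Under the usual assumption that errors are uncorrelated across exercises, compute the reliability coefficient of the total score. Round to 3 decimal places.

0.841

Var(G+W+R) = 21.6² + 8.9² + 11.2² + 2·[21.6·8.9·0.34 + 21.6·11.2·0.18 + 8.9·11.2·0.41] = 671.21 + 299.552 = 970.762.
Because errors are independent across components, Cov(Tᵢ,Tⱼ) = Cov(Xᵢ,Xⱼ); the off-diagonal part of the true-score variance is the same as above.
True-score variance = [21.6²·0.85 + 8.9²·0.58 + 11.2²·0.59] + 299.552 = 516.527 + 299.552 = 816.079.
Reliability = 816.079 / 970.762 = 0.841.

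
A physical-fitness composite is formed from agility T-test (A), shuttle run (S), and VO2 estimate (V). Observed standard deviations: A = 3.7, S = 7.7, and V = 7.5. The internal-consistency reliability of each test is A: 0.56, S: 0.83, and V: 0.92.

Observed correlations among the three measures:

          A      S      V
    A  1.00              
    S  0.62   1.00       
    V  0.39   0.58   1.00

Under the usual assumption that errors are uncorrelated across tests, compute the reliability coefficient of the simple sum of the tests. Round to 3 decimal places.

Var(A+S+V) = 3.7² + 7.7² + 7.5² + 2·[3.7·7.7·0.62 + 3.7·7.5·0.39 + 7.7·7.5·0.58] = 129.23 + 123.963 = 253.193.
Because errors are independent across components, Cov(Tᵢ,Tⱼ) = Cov(Xᵢ,Xⱼ); the off-diagonal part of the true-score variance is the same as above.
True-score variance = [3.7²·0.56 + 7.7²·0.83 + 7.5²·0.92] + 123.963 = 108.627 + 123.963 = 232.59.
Reliability = 232.59 / 253.193 = 0.919.

0.919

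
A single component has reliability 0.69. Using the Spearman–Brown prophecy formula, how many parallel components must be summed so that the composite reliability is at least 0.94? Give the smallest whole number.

8

k ≥ ρ*(1−ρ₁)/(ρ₁(1−ρ*)) = 0.94·0.31 / (0.69·0.06) = 7.039.
Smallest integer k = 8.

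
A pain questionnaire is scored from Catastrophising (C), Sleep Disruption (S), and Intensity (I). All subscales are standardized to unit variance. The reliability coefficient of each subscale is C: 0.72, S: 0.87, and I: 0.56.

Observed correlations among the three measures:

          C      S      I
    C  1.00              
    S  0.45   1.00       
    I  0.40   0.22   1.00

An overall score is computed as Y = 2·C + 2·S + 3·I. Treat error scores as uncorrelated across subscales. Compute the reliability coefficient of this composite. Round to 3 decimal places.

Var(Y) = 2² + 2² + 3² + 2·[4·0.45 + 6·0.40 + 6·0.22] = 17 + 11.04 = 28.04.
With uncorrelated errors the cross-covariances are all true-score covariance, so they carry over unchanged; only the diagonal terms shrink to ρᵢσᵢ².
True-score variance = [2²·0.72 + 2²·0.87 + 3²·0.56] + 11.04 = 11.4 + 11.04 = 22.44.
Reliability = 22.44 / 28.04 = 0.800.

0.800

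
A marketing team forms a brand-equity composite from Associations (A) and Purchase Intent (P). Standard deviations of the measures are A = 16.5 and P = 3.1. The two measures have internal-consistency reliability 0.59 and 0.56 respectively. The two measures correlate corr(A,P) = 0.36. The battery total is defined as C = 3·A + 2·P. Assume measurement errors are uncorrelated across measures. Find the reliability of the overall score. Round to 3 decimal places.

Var(C) = 3²·16.5² + 2²·3.1² + 2·[6·16.5·3.1·0.36] = 2488.69 + 220.968 = 2709.66.
Under uncorrelated errors the observed covariances equal the true-score covariances, so only the own-variance terms attenuate.
True-score variance = [3²·16.5²·0.59 + 2²·3.1²·0.56] + 220.968 = 1467.17 + 220.968 = 1688.14.
Reliability = 1688.14 / 2709.66 = 0.623.

0.623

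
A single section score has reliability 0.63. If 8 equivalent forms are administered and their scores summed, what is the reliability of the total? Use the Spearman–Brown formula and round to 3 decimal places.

0.932

ρ_k = kρ / (1 + (k−1)ρ) = 8·0.63 / (1 + 7·0.63) = 5.040 / 5.410 = 0.932.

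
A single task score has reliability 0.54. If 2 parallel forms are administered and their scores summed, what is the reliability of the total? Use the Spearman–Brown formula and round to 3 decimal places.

ρ_k = kρ / (1 + (k−1)ρ) = 2·0.54 / (1 + 1·0.54) = 1.080 / 1.540 = 0.701.

0.701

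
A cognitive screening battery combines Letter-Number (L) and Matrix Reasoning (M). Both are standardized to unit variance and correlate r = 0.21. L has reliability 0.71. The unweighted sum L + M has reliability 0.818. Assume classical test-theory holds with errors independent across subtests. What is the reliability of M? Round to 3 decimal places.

Var(L+M) = 2 + 2·0.21 = 2.420.
True-score variance = ρ_L + ρ_M + 2·0.21, so 0.818 = (0.71 + ρ_M + 0.42) / 2.420.
ρ_M = 0.818·2.420 − 0.71 − 0.42 = 0.850.

0.850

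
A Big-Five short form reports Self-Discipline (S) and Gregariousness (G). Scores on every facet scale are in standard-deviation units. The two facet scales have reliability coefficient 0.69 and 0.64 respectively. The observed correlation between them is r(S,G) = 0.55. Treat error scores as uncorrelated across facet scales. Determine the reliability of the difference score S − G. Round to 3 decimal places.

Var(S−G) = 1 + 1 − 2·0.55 = 2 − 1.1 = 0.9.
Because errors are independent across components, Cov(Tᵢ,Tⱼ) = Cov(Xᵢ,Xⱼ); the off-diagonal part of the true-score variance is the same as above.
True-score variance = [0.69 + 0.64] − 1.1 = 1.33 − 1.1 = 0.23.
Reliability = 0.23 / 0.9 = 0.256.

0.256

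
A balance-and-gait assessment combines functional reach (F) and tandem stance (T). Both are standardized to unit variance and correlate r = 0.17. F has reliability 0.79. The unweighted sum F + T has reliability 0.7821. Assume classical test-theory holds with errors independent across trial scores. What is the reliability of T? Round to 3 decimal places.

0.700

Var(F+T) = 2 + 2·0.17 = 2.340.
True-score variance = ρ_F + ρ_T + 2·0.17, so 0.7821 = (0.79 + ρ_T + 0.34) / 2.340.
ρ_T = 0.7821·2.340 − 0.79 − 0.34 = 0.700.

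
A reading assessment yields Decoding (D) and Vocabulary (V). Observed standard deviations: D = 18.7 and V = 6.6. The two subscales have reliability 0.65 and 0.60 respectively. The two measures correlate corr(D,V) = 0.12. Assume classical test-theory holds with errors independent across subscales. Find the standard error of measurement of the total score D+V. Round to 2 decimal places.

Var(total) = 393.25 + 29.6208 = 422.871.
True-score variance = 253.435 + 29.6208 = 283.055, so reliability = 0.6694.
Error variance = 422.871 − 283.055 = 139.815; SEM = √139.815 = 11.82.

11.82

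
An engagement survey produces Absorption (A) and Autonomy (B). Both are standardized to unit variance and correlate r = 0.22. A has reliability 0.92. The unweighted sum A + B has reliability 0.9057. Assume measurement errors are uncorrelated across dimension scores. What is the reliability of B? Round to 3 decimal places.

0.850

Var(A+B) = 2 + 2·0.22 = 2.440.
True-score variance = ρ_A + ρ_B + 2·0.22, so 0.9057 = (0.92 + ρ_B + 0.44) / 2.440.
ρ_B = 0.9057·2.440 − 0.92 − 0.44 = 0.850.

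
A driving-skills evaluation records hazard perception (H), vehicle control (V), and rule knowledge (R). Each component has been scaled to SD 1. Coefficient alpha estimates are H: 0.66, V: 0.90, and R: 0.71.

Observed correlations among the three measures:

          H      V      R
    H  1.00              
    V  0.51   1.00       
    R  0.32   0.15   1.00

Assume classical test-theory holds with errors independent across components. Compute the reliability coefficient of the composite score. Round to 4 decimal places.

0.8528

Var(H+V+R) = 3 + 2·[0.51 + 0.32 + 0.15] = 3 + 1.96 = 4.96.
Because errors are independent across components, Cov(Tᵢ,Tⱼ) = Cov(Xᵢ,Xⱼ); the off-diagonal part of the true-score variance is the same as above.
True-score variance = [0.66 + 0.90 + 0.71] + 1.96 = 2.27 + 1.96 = 4.23.
Reliability = 4.23 / 4.96 = 0.8528.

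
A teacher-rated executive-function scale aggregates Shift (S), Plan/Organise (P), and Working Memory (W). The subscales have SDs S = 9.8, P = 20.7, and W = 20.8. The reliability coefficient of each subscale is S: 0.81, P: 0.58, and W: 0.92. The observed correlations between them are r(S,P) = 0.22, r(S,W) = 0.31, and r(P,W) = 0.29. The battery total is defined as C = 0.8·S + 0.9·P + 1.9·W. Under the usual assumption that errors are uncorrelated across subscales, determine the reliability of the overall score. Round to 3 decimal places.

0.894

Var(C) = 0.8²·9.8² + 0.9²·20.7² + 1.9²·20.8² + 2·[0.72·9.8·20.7·0.22 + 1.52·9.8·20.8·0.31 + 1.71·20.7·20.8·0.29] = 1970.37 + 683.394 = 2653.77.
With uncorrelated errors the cross-covariances are all true-score covariance, so they carry over unchanged; only the diagonal terms shrink to ρᵢσᵢ².
True-score variance = [0.8²·9.8²·0.81 + 0.9²·20.7²·0.58 + 1.9²·20.8²·0.92] + 683.394 = 1687.98 + 683.394 = 2371.37.
Reliability = 2371.37 / 2653.77 = 0.894.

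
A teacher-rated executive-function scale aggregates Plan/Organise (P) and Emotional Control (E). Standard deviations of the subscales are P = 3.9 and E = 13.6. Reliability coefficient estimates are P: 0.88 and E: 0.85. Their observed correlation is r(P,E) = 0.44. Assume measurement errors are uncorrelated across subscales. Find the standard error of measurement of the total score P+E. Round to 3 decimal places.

5.438

Var(total) = 200.17 + 46.6752 = 246.845.
True-score variance = 170.601 + 46.6752 = 217.276, so reliability = 0.8802.
Error variance = 246.845 − 217.276 = 29.5692; SEM = √29.5692 = 5.438.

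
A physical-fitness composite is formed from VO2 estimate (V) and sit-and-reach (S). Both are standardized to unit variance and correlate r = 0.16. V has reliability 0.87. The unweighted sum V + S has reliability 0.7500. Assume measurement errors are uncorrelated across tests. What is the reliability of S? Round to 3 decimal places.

0.550

Var(V+S) = 2 + 2·0.16 = 2.320.
True-score variance = ρ_V + ρ_S + 2·0.16, so 0.7500 = (0.87 + ρ_S + 0.32) / 2.320.
ρ_S = 0.7500·2.320 − 0.87 − 0.32 = 0.550.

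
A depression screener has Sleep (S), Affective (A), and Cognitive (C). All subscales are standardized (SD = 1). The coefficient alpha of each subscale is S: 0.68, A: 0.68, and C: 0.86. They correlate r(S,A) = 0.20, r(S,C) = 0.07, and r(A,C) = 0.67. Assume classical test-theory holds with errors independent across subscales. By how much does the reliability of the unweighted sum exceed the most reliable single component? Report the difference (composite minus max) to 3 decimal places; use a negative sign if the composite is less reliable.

Var(sum) = 3 + 1.88 = 4.88; true-score variance = 2.22 + 1.88 = 4.1; composite reliability = 0.8402.
Max component reliability = 0.8600.
Difference = 0.8402 − 0.8600 = -0.020.

-0.020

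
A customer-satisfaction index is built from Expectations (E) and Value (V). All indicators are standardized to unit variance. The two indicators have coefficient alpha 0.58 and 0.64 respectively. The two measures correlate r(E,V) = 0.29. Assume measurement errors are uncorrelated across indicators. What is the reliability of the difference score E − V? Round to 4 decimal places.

0.4507

Var(E−V) = 1 + 1 − 2·0.29 = 2 − 0.58 = 1.42.
Under uncorrelated errors the observed covariances equal the true-score covariances, so only the own-variance terms attenuate.
True-score variance = [0.58 + 0.64] − 0.58 = 1.22 − 0.58 = 0.64.
Reliability = 0.64 / 1.42 = 0.4507.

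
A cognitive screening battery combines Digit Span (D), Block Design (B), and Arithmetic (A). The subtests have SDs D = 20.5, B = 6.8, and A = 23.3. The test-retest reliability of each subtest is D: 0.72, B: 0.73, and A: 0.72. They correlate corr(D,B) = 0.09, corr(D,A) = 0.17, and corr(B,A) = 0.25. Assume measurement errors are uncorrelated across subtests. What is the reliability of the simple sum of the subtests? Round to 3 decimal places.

0.779

Var(D+B+A) = 20.5² + 6.8² + 23.3² + 2·[20.5·6.8·0.09 + 20.5·23.3·0.17 + 6.8·23.3·0.25] = 1009.38 + 266.713 = 1276.09.
With uncorrelated errors the cross-covariances are all true-score covariance, so they carry over unchanged; only the diagonal terms shrink to ρᵢσᵢ².
True-score variance = [20.5²·0.72 + 6.8²·0.73 + 23.3²·0.72] + 266.713 = 727.216 + 266.713 = 993.929.
Reliability = 993.929 / 1276.09 = 0.779.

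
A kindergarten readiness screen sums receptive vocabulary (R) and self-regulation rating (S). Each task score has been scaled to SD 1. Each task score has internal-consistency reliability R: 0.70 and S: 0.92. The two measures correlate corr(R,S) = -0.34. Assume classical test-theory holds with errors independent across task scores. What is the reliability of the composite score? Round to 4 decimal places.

0.7121

Var(R+S) = 2 + 2·[(-0.34)] = 2 − 0.68 = 1.32.
With uncorrelated errors the cross-covariances are all true-score covariance, so they carry over unchanged; only the diagonal terms shrink to ρᵢσᵢ².
True-score variance = [0.70 + 0.92] − 0.68 = 1.62 − 0.68 = 0.94.
Reliability = 0.94 / 1.32 = 0.7121.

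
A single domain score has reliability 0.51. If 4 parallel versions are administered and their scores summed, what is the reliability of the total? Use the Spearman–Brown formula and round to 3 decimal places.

ρ_k = kρ / (1 + (k−1)ρ) = 4·0.51 / (1 + 3·0.51) = 2.040 / 2.530 = 0.806.

0.806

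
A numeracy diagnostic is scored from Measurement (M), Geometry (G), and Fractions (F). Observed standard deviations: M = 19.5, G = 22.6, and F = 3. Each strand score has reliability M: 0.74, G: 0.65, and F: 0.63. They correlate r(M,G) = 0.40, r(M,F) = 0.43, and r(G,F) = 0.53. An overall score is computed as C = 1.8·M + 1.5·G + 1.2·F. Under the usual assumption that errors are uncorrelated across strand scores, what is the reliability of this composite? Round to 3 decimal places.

0.797

Var(C) = 1.8²·19.5² + 1.5²·22.6² + 1.2²·3² + 2·[2.7·19.5·22.6·0.40 + 2.16·19.5·3·0.43 + 1.8·22.6·3·0.53] = 2394.18 + 1189.94 = 3584.12.
Because errors are independent across components, Cov(Tᵢ,Tⱼ) = Cov(Xᵢ,Xⱼ); the off-diagonal part of the true-score variance is the same as above.
True-score variance = [1.8²·19.5²·0.74 + 1.5²·22.6²·0.65 + 1.2²·3²·0.63] + 1189.94 = 1666.84 + 1189.94 = 2856.78.
Reliability = 2856.78 / 3584.12 = 0.797.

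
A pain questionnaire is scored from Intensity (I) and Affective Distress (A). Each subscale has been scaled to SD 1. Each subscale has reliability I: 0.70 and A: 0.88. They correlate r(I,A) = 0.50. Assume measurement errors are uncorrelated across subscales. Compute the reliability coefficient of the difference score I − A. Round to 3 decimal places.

0.580

Var(I−A) = 1 + 1 − 2·0.50 = 2 − 1 = 1.
Because errors are independent across components, Cov(Tᵢ,Tⱼ) = Cov(Xᵢ,Xⱼ); the off-diagonal part of the true-score variance is the same as above.
True-score variance = [0.70 + 0.88] − 1 = 1.58 − 1 = 0.58.
Reliability = 0.58 / 1 = 0.580.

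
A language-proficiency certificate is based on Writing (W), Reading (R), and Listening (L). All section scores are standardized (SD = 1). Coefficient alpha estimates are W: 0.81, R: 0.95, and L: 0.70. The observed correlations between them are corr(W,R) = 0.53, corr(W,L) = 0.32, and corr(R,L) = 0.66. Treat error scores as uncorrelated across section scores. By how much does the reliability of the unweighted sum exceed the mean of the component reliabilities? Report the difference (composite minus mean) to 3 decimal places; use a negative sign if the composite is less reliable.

0.090

Var(sum) = 3 + 3.02 = 6.02; true-score variance = 2.46 + 3.02 = 5.48; composite reliability = 0.9103.
Mean component reliability = 0.8200.
Difference = 0.9103 − 0.8200 = 0.090.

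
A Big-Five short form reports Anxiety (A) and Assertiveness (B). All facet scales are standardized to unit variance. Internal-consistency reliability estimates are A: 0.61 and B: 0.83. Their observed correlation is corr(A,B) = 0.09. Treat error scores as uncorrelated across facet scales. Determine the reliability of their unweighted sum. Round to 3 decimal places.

Var(A+B) = 2 + 2·[0.09] = 2 + 0.18 = 2.18.
Because errors are independent across components, Cov(Tᵢ,Tⱼ) = Cov(Xᵢ,Xⱼ); the off-diagonal part of the true-score variance is the same as above.
True-score variance = [0.61 + 0.83] + 0.18 = 1.44 + 0.18 = 1.62.
Reliability = 1.62 / 2.18 = 0.743.

0.743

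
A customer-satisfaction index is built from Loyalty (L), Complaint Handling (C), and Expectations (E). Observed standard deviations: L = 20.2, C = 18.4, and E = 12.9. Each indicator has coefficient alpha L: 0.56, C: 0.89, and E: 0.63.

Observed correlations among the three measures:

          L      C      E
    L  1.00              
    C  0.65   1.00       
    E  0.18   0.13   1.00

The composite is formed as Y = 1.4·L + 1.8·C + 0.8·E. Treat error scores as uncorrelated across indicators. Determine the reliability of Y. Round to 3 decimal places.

Var(Y) = 1.4²·20.2² + 1.8²·18.4² + 0.8²·12.9² + 2·[2.52·20.2·18.4·0.65 + 1.12·20.2·12.9·0.18 + 1.44·18.4·12.9·0.13] = 2003.2 + 1411.56 = 3414.75.
Under uncorrelated errors the observed covariances equal the true-score covariances, so only the own-variance terms attenuate.
True-score variance = [1.4²·20.2²·0.56 + 1.8²·18.4²·0.89 + 0.8²·12.9²·0.63] + 1411.56 = 1491.23 + 1411.56 = 2902.79.
Reliability = 2902.79 / 3414.75 = 0.850.

0.850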